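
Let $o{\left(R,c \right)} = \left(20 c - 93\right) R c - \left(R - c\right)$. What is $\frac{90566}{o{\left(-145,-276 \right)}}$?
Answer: $- \frac{90566}{224632391} \approx -0.00040317$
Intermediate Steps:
$o{\left(R,c \right)} = c - R + R c \left(-93 + 20 c\right)$ ($o{\left(R,c \right)} = \left(-93 + 20 c\right) R c - \left(R - c\right) = R \left(-93 + 20 c\right) c - \left(R - c\right) = R c \left(-93 + 20 c\right) - \left(R - c\right) = c - R + R c \left(-93 + 20 c\right)$)
$\frac{90566}{o{\left(-145,-276 \right)}} = \frac{90566}{-276 - -145 - \left(-13485\right) \left(-276\right) + 20 \left(-145\right) \left(-276\right)^{2}} = \frac{90566}{-276 + 145 - 3721860 + 20 \left(-145\right) 76176} = \frac{90566}{-276 + 145 - 3721860 - 220910400} = \frac{90566}{-224632391} = 90566 \left(- \frac{1}{224632391}\right) = - \frac{90566}{224632391}$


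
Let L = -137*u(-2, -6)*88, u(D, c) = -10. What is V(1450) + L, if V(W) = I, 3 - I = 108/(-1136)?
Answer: 34239919/284 ≈ 1.2056e+5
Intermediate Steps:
I = 879/284 (I = 3 - 108/(-1136) = 3 - 108*(-1)/1136 = 3 - 1*(-27/284) = 3 + 27/284 = 879/284 ≈ 3.0951)
V(W) = 879/284
L = 120560 (L = -137*(-10)*88 = 1370*88 = 120560)
V(1450) + L = 879/284 + 120560 = 34239919/284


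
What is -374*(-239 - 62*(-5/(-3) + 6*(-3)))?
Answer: -868054/3 ≈ -2.8935e+5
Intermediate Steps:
-374*(-239 - 62*(-5/(-3) + 6*(-3))) = -374*(-239 - 62*(-5*(-⅓) - 18)) = -374*(-239 - 62*(5/3 - 18)) = -374*(-239 - 62*(-49/3)) = -374*(-239 + 3038/3) = -374*2321/3 = -868054/3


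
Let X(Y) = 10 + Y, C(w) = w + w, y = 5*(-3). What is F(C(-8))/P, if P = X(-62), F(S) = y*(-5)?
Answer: -75/52 ≈ -1.4423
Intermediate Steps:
y = -15
C(w) = 2*w
F(S) = 75 (F(S) = -15*(-5) = 75)
P = -52 (P = 10 - 62 = -52)
F(C(-8))/P = 75/(-52) = 75*(-1/52) = -75/52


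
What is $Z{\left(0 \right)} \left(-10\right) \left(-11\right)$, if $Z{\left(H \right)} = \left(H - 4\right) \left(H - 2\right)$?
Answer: $880$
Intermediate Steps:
$Z{\left(H \right)} = \left(-4 + H\right) \left(-2 + H\right)$
$Z{\left(0 \right)} \left(-10\right) \left(-11\right) = \left(8 + 0^{2} - 0\right) \left(-10\right) \left(-11\right) = \left(8 + 0 + 0\right) \left(-10\right) \left(-11\right) = 8 \left(-10\right) \left(-11\right) = \left(-80\right) \left(-11\right) = 880$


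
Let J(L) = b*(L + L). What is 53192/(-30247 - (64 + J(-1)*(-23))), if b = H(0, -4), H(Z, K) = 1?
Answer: -53192/30357 ≈ -1.7522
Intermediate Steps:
b = 1
J(L) = 2*L (J(L) = 1*(L + L) = 1*(2*L) = 2*L)
53192/(-30247 - (64 + J(-1)*(-23))) = 53192/(-30247 - (64 + (2*(-1))*(-23))) = 53192/(-30247 - (64 - 2*(-23))) = 53192/(-30247 - (64 + 46)) = 53192/(-30247 - 1*110) = 53192/(-30247 - 110) = 53192/(-30357) = 53192*(-1/30357) = -53192/30357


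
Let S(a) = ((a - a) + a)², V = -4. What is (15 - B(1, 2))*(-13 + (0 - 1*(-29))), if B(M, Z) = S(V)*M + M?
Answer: -32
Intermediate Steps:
S(a) = a² (S(a) = (0 + a)² = a²)
B(M, Z) = 17*M (B(M, Z) = (-4)²*M + M = 16*M + M = 17*M)
(15 - B(1, 2))*(-13 + (0 - 1*(-29))) = (15 - 17)*(-13 + (0 - 1*(-29))) = (15 - 1*17)*(-13 + (0 + 29)) = (15 - 17)*(-13 + 29) = -2*16 = -32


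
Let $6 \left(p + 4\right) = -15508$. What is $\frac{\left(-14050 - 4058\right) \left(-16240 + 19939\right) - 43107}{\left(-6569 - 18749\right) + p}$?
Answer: $\frac{8742339}{3640} \approx 2401.7$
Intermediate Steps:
$p = - \frac{7766}{3}$ ($p = -4 + \frac{1}{6} \left(-15508\right) = -4 - \frac{7754}{3} = - \frac{7766}{3} \approx -2588.7$)
$\frac{\left(-14050 - 4058\right) \left(-16240 + 19939\right) - 43107}{\left(-6569 - 18749\right) + p} = \frac{\left(-14050 - 4058\right) \left(-16240 + 19939\right) - 43107}{\left(-6569 - 18749\right) - \frac{7766}{3}} = \frac{\left(-18108\right) 3699 - 43107}{-25318 - \frac{7766}{3}} = \frac{-66981492 - 43107}{- \frac{83720}{3}} = \left(-67024599\right) \left(- \frac{3}{83720}\right) = \frac{8742339}{3640}$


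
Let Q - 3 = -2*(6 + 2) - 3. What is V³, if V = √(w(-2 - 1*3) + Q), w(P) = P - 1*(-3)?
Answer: -54*I*√2 ≈ -76.368*I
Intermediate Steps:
w(P) = 3 + P (w(P) = P + 3 = 3 + P)
Q = -16 (Q = 3 + (-2*(6 + 2) - 3) = 3 + (-2*8 - 3) = 3 + (-16 - 3) = 3 - 19 = -16)
V = 3*I*√2 (V = √((3 + (-2 - 1*3)) - 16) = √((3 + (-2 - 3)) - 16) = √((3 - 5) - 16) = √(-2 - 16) = √(-18) = 3*I*√2 ≈ 4.2426*I)
V³ = (3*I*√2)³ = -54*I*√2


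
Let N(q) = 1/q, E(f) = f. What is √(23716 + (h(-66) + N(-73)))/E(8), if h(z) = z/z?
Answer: √31596955/292 ≈ 19.250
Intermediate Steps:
h(z) = 1
√(23716 + (h(-66) + N(-73)))/E(8) = √(23716 + (1 + 1/(-73)))/8 = √(23716 + (1 - 1/73))*(⅛) = √(23716 + 72/73)*(⅛) = √(1731340/73)*(⅛) = (2*√31596955/73)*(⅛) = √31596955/292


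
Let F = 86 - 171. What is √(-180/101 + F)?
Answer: I*√885265/101 ≈ 9.3157*I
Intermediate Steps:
F = -85
√(-180/101 + F) = √(-180/101 - 85) = √(-8765/101) = I*√885265/101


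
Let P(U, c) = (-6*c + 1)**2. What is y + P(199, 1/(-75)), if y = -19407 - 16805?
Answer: -22631771/625 ≈ -36211.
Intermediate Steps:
y = -36212
P(U, c) = (1 - 6*c)**2
y + P(199, 1/(-75)) = -36212 + (-1 + 6/(-75))**2 = -36212 + (-1 + 6*(-1/75))**2 = -36212 + (-1 - 2/25)**2 = -36212 + (-27/25)**2 = -36212 + 729/625 = -22631771/625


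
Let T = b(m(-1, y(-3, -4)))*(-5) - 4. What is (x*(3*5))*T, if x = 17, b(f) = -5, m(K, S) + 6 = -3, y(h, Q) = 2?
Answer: 5355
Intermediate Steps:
m(K, S) = -9 (m(K, S) = -6 - 3 = -9)
T = 21 (T = -5*(-5) - 4 = 25 - 4 = 21)
(x*(3*5))*T = (17*(3*5))*21 = (17*15)*21 = 255*21 = 5355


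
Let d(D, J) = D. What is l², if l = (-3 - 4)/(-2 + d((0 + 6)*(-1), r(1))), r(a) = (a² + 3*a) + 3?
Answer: 49/64 ≈ 0.76563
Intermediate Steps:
r(a) = 3 + a² + 3*a
l = 7/8 (l = (-3 - 4)/(-2 + (0 + 6)*(-1)) = -7/(-2 + 6*(-1)) = -7/(-2 - 6) = -7/(-8) = -7*(-⅛) = 7/8 ≈ 0.87500)
l² = (7/8)² = 49/64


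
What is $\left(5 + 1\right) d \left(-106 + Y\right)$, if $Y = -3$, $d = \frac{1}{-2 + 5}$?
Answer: $-218$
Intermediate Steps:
$d = \frac{1}{3} \approx 0.33333$
$\left(5 + 1\right) d \left(-106 + Y\right) = \left(5 + 1\right) \frac{1}{3} \left(-106 - 3\right) = 6 \cdot \frac{1}{3} \left(-109\right) = 2 \left(-109\right) = -218$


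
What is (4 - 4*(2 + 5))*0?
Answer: 0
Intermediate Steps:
(4 - 4*(2 + 5))*0 = (4 - 4*7)*0 = (4 - 28)*0 = -24*0 = 0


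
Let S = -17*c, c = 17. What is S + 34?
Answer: -255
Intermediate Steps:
S = -289 (S = -17*17 = -289)
S + 34 = -289 + 34 = -255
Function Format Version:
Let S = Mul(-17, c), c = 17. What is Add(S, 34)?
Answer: -255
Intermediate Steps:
S = -289 (S = Mul(-17, 17) = -289)
Add(S, 34) = Add(-289, 34) = -255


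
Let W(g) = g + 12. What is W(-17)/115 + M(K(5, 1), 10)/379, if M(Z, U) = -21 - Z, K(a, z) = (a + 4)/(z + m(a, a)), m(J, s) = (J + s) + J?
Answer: -13999/139472 ≈ -0.10037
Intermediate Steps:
m(J, s) = s + 2*J
K(a, z) = (4 + a)/(z + 3*a) (K(a, z) = (a + 4)/(z + (a + 2*a)) = (4 + a)/(z + 3*a))
W(g) = 12 + g
W(-17)/115 + M(K(5, 1), 10)/379 = (12 - 17)/115 + (-21 - (4 + 5)/(1 + 3*5))/379 = -5*1/115 + (-21 - 9/(1 + 15))*(1/379) = -1/23 + (-21 - 9/16)*(1/379) = -1/23 - 345/16*1/379 = -1/23 - 345/6064 = -13999/139472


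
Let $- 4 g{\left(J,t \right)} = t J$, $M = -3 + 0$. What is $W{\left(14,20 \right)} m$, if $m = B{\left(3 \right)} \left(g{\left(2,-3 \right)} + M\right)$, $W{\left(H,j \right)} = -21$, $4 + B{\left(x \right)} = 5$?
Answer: $\frac{63}{2} \approx 31.5$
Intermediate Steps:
$B{\left(x \right)} = 1$ ($B{\left(x \right)} = -4 + 5 = 1$)
$M = -3$
$g{\left(J,t \right)} = - \frac{J t}{4}$ ($g{\left(J,t \right)} = - \frac{t J}{4} = - \frac{J t}{4}$)
$m = - \frac{3}{2}$ ($m = 1 \left(\left(- \frac{1}{4}\right) 2 \left(-3\right) - 3\right) = 1 \left(\frac{3}{2} - 3\right) = 1 \left(- \frac{3}{2}\right) = - \frac{3}{2} \approx -1.5$)
$W{\left(14,20 \right)} m = \left(-21\right) \left(- \frac{3}{2}\right) = \frac{63}{2}$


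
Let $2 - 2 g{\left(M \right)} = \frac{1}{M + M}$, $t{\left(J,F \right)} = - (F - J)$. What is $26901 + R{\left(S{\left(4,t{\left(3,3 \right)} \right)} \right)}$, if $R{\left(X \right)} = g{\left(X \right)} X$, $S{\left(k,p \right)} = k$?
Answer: $\frac{107619}{4} \approx 26905.0$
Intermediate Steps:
$t{\left(J,F \right)} = J - F$
$g{\left(M \right)} = 1 - \frac{1}{4 M}$ ($g{\left(M \right)} = 1 - \frac{1}{2 \left(M + M\right)} = 1 - \frac{1}{2 \cdot 2 M} = 1 - \frac{\frac{1}{2} \frac{1}{M}}{2} = 1 - \frac{1}{4 M}$)
$R{\left(X \right)} = - \frac{1}{4} + X$ ($R{\left(X \right)} = \frac{- \frac{1}{4} + X}{X} X = - \frac{1}{4} + X$)
$26901 + R{\left(S{\left(4,t{\left(3,3 \right)} \right)} \right)} = 26901 + \left(- \frac{1}{4} + 4\right) = 26901 + \frac{15}{4} = \frac{107619}{4}$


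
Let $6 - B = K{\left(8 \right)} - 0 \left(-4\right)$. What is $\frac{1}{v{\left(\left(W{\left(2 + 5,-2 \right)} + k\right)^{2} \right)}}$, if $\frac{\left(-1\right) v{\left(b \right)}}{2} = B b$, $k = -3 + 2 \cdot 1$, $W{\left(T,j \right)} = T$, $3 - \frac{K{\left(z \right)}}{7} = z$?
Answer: $- \frac{1}{2952} \approx -0.00033875$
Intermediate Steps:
$K{\left(z \right)} = 21 - 7 z$
$k = -1$ ($k = -3 + 2 = -1$)
$B = 41$ ($B = 6 - \left(\left(21 - 56\right) - 0 \left(-4\right)\right) = 6 - \left(\left(21 - 56\right) - 0\right) = 6 - \left(-35 + 0\right) = 6 - -35 = 6 + 35 = 41$)
$v{\left(b \right)} = - 82 b$ ($v{\left(b \right)} = - 2 \cdot 41 b = - 82 b$)
$\frac{1}{v{\left(\left(W{\left(2 + 5,-2 \right)} + k\right)^{2} \right)}} = \frac{1}{\left(-82\right) \left(\left(2 + 5\right) - 1\right)^{2}} = \frac{1}{\left(-82\right) \left(7 - 1\right)^{2}} = \frac{1}{\left(-82\right) 6^{2}} = \frac{1}{\left(-82\right) 36} = \frac{1}{-2952} = - \frac{1}{2952}$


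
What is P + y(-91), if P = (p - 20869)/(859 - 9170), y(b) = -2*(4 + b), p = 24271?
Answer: 1442712/8311 ≈ 173.59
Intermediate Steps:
y(b) = -8 - 2*b
P = -3402/8311 (P = (24271 - 20869)/(859 - 9170) = 3402/(-8311) = 3402*(-1/8311) = -3402/8311 ≈ -0.40934)
P + y(-91) = -3402/8311 + (-8 - 2*(-91)) = -3402/8311 + (-8 + 182) = -3402/8311 + 174 = 1442712/8311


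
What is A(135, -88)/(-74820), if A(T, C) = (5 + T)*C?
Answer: 616/3741 ≈ 0.16466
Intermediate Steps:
A(T, C) = C*(5 + T)
A(135, -88)/(-74820) = -88*(5 + 135)/(-74820) = -88*140*(-1/74820) = -12320*(-1/74820) = 616/3741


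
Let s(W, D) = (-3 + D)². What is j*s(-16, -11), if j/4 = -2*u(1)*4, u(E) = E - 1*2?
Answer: 6272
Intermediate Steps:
u(E) = -2 + E (u(E) = E - 2 = -2 + E)
j = 32 (j = 4*(-2*(-2 + 1)*4) = 4*(-2*(-1)*4) = 4*(2*4) = 4*8 = 32)
j*s(-16, -11) = 32*(-3 - 11)² = 32*(-14)² = 32*196 = 6272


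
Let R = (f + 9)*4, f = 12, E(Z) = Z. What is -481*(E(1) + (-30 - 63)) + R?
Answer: 44336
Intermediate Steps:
R = 84 (R = (12 + 9)*4 = 21*4 = 84)
-481*(E(1) + (-30 - 63)) + R = -481*(1 + (-30 - 63)) + 84 = -481*(1 - 93) + 84 = -481*(-92) + 84 = 44252 + 84 = 44336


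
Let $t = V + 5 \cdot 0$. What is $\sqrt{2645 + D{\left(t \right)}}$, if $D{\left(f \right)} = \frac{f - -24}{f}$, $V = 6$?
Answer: $5 \sqrt{106} \approx 51.478$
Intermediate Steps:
$t = 6$ ($t = 6 + 5 \cdot 0 = 6 + 0 = 6$)
$D{\left(f \right)} = \frac{24 + f}{f}$ ($D{\left(f \right)} = \frac{f + 24}{f} = \frac{24 + f}{f}$)
$\sqrt{2645 + D{\left(t \right)}} = \sqrt{2645 + \frac{24 + 6}{6}} = \sqrt{2645 + \frac{1}{6} \cdot 30} = \sqrt{2645 + 5} = \sqrt{2650} = 5 \sqrt{106}$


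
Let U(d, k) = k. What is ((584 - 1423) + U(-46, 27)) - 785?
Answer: -1597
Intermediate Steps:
((584 - 1423) + U(-46, 27)) - 785 = ((584 - 1423) + 27) - 785 = (-839 + 27) - 785 = -812 - 785 = -1597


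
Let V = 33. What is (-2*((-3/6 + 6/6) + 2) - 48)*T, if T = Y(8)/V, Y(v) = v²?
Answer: -3392/33 ≈ -102.79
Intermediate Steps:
T = 64/33 (T = 8²/33 = 64*(1/33) = 64/33 ≈ 1.9394)
(-2*((-3/6 + 6/6) + 2) - 48)*T = (-2*((-3/6 + 6/6) + 2) - 48)*(64/33) = (-2*((-3*⅙ + 6*(⅙)) + 2) - 48)*(64/33) = (-2*((-½ + 1) + 2) - 48)*(64/33) = (-2*(½ + 2) - 48)*(64/33) = (-2*5/2 - 48)*(64/33) = (-5 - 48)*(64/33) = -53*64/33 = -3392/33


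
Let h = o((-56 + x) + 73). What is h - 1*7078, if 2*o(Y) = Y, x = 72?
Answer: -14067/2 ≈ -7033.5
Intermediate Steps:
o(Y) = Y/2
h = 89/2 (h = ((-56 + 72) + 73)/2 = (16 + 73)/2 = (1/2)*89 = 89/2 ≈ 44.500)
h - 1*7078 = 89/2 - 1*7078 = 89/2 - 7078 = -14067/2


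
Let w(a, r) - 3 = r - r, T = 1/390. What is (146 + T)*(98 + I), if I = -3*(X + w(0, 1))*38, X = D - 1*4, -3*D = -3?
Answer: 2790109/195 ≈ 14308.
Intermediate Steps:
T = 1/390 ≈ 0.0025641
D = 1 (D = -⅓*(-3) = 1)
w(a, r) = 3 (w(a, r) = 3 + (r - r) = 3 + 0 = 3)
X = -3 (X = 1 - 1*4 = 1 - 4 = -3)
I = 0 (I = -3*(-3 + 3)*38 = -3*0*38 = 0*38 = 0)
(146 + T)*(98 + I) = (146 + 1/390)*(98 + 0) = (56941/390)*98 = 2790109/195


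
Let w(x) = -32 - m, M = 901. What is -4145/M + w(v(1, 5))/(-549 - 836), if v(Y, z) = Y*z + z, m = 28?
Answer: -1137353/249577 ≈ -4.5571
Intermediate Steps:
v(Y, z) = z + Y*z
w(x) = -60 (w(x) = -32 - 1*28 = -32 - 28 = -60)
-4145/M + w(v(1, 5))/(-549 - 836) = -4145/901 - 60/(-549 - 836) = -4145*1/901 - 60/(-1385) = -4145/901 - 60*(-1/1385) = -4145/901 + 12/277 = -1137353/249577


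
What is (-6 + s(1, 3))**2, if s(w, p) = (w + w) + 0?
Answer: 16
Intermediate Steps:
s(w, p) = 2*w (s(w, p) = 2*w + 0 = 2*w)
(-6 + s(1, 3))**2 = (-6 + 2*1)**2 = (-6 + 2)**2 = (-4)**2 = 16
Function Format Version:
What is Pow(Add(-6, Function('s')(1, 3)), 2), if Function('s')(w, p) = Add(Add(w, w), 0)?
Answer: 16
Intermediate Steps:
Function('s')(w, p) = Mul(2, w) (Function('s')(w, p) = Add(Mul(2, w), 0) = Mul(2, w))
Pow(Add(-6, Function('s')(1, 3)), 2) = Pow(Add(-6, Mul(2, 1)), 2) = Pow(Add(-6, 2), 2) = Pow(-4, 2) = 16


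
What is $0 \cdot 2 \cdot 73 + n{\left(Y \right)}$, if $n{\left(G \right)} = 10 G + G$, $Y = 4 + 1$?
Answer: $55$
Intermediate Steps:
$Y = 5$
$n{\left(G \right)} = 11 G$
$0 \cdot 2 \cdot 73 + n{\left(Y \right)} = 0 \cdot 2 \cdot 73 + 11 \cdot 5 = 0 \cdot 73 + 55 = 0 + 55 = 55$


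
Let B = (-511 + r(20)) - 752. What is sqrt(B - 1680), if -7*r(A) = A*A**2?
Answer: I*sqrt(200207)/7 ≈ 63.921*I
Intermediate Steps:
r(A) = -A**3/7 (r(A) = -A*A**2/7 = -A**3/7)
B = -16841/7 (B = (-511 - 1/7*20**3) - 752 = (-511 - 1/7*8000) - 752 = (-511 - 8000/7) - 752 = -11577/7 - 752 = -16841/7 ≈ -2405.9)
sqrt(B - 1680) = sqrt(-16841/7 - 1680) = sqrt(-28601/7) = I*sqrt(200207)/7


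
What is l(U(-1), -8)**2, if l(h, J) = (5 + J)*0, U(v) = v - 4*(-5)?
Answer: 0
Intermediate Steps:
U(v) = 20 + v (U(v) = v + 20 = 20 + v)
l(h, J) = 0
l(U(-1), -8)**2 = 0**2 = 0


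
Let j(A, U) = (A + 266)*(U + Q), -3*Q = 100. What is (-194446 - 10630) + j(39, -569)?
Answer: -1166363/3 ≈ -3.8879e+5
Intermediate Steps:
Q = -100/3 (Q = -1/3*100 = -100/3 ≈ -33.333)
j(A, U) = (266 + A)*(-100/3 + U) (j(A, U) = (A + 266)*(U - 100/3) = (266 + A)*(-100/3 + U))
(-194446 - 10630) + j(39, -569) = (-194446 - 10630) + (-26600/3 + 266*(-569) - 100/3*39 + 39*(-569)) = -205076 + (-26600/3 - 151354 - 1300 - 22191) = -205076 - 551135/3 = -1166363/3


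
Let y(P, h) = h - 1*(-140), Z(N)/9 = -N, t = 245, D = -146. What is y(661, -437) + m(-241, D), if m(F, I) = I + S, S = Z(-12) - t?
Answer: -580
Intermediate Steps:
Z(N) = -9*N (Z(N) = 9*(-N) = -9*N)
y(P, h) = 140 + h (y(P, h) = h + 140 = 140 + h)
S = -137 (S = -9*(-12) - 1*245 = 108 - 245 = -137)
m(F, I) = -137 + I (m(F, I) = I - 137 = -137 + I)
y(661, -437) + m(-241, D) = (140 - 437) + (-137 - 146) = -297 - 283 = -580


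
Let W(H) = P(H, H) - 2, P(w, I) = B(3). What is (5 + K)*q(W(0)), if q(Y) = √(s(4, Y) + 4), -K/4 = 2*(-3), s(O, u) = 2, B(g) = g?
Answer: 29*√6 ≈ 71.035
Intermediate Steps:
P(w, I) = 3
W(H) = 1 (W(H) = 3 - 2 = 1)
K = 24 (K = -8*(-3) = -4*(-6) = 24)
q(Y) = √6 (q(Y) = √(2 + 4) = √6)
(5 + K)*q(W(0)) = (5 + 24)*√6 = 29*√6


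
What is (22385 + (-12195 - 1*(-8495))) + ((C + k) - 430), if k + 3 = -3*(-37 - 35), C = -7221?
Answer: 11247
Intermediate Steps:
k = 213 (k = -3 - 3*(-37 - 35) = -3 - 3*(-72) = -3 + 216 = 213)
(22385 + (-12195 - 1*(-8495))) + ((C + k) - 430) = (22385 + (-12195 - 1*(-8495))) + ((-7221 + 213) - 430) = (22385 + (-12195 + 8495)) + (-7008 - 430) = (22385 - 3700) - 7438 = 18685 - 7438 = 11247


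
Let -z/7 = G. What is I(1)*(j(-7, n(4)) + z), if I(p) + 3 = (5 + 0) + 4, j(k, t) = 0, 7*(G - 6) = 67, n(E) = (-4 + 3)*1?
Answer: -654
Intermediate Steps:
n(E) = -1 (n(E) = -1*1 = -1)
G = 109/7 (G = 6 + (⅐)*67 = 6 + 67/7 = 109/7 ≈ 15.571)
I(p) = 6 (I(p) = -3 + ((5 + 0) + 4) = -3 + (5 + 4) = -3 + 9 = 6)
z = -109 (z = -7*109/7 = -109)
I(1)*(j(-7, n(4)) + z) = 6*(0 - 109) = 6*(-109) = -654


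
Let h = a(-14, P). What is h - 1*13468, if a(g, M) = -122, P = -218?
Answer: -13590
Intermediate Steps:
h = -122
h - 1*13468 = -122 - 1*13468 = -122 - 13468 = -13590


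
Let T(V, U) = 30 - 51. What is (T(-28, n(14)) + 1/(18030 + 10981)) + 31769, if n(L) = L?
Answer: 921041229/29011 ≈ 31748.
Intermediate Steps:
T(V, U) = -21
(T(-28, n(14)) + 1/(18030 + 10981)) + 31769 = (-21 + 1/(18030 + 10981)) + 31769 = (-21 + 1/29011) + 31769 = -609230/29011 + 31769 = 921041229/29011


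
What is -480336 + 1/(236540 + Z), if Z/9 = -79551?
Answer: -230282204785/479419 ≈ -4.8034e+5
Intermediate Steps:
Z = -715959 (Z = 9*(-79551) = -715959)
-480336 + 1/(236540 + Z) = -480336 + 1/(236540 - 715959) = -480336 + 1/(-479419) = -480336 - 1/479419 = -230282204785/479419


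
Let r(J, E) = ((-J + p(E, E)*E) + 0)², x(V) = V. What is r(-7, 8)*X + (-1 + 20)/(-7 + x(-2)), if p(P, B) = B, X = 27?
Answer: 1224944/9 ≈ 1.3611e+5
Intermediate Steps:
r(J, E) = (E² - J)² (r(J, E) = ((-J + E*E) + 0)² = ((-J + E²) + 0)² = ((E² - J) + 0)² = (E² - J)²)
r(-7, 8)*X + (-1 + 20)/(-7 + x(-2)) = (8² - 1*(-7))²*27 + (-1 + 20)/(-7 - 2) = (64 + 7)²*27 + 19/(-9) = 71²*27 + 19*(-⅑) = 5041*27 - 19/9 = 136107 - 19/9 = 1224944/9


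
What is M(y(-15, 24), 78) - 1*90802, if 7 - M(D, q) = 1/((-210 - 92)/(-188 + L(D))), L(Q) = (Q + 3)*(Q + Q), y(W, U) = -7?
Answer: -13710111/151 ≈ -90795.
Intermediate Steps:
L(Q) = 2*Q*(3 + Q) (L(Q) = (3 + Q)*(2*Q) = 2*Q*(3 + Q))
M(D, q) = 963/151 + D*(3 + D)/151 (M(D, q) = 7 - 1/((-210 - 92)/(-188 + 2*D*(3 + D))) = 7 - 1/((-302/(-188 + 2*D*(3 + D)))) = 7 - (94/151 - D*(3 + D)/151) = 7 + (-94/151 + D*(3 + D)/151) = 963/151 + D*(3 + D)/151)
M(y(-15, 24), 78) - 1*90802 = (963/151 + (1/151)*(-7)*(3 - 7)) - 1*90802 = (963/151 + (1/151)*(-7)*(-4)) - 90802 = (963/151 + 28/151) - 90802 = 991/151 - 90802 = -13710111/151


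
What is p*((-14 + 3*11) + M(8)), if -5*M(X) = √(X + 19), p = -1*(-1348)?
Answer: 25612 - 4044*√3/5 ≈ 24211.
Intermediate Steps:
p = 1348
M(X) = -√(19 + X)/5 (M(X) = -√(X + 19)/5 = -√(19 + X)/5)
p*((-14 + 3*11) + M(8)) = 1348*((-14 + 3*11) - √(19 + 8)/5) = 1348*((-14 + 33) - 3*√3/5) = 1348*(19 - 3*√3/5) = 25612 - 4044*√3/5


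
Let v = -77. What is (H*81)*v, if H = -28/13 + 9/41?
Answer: 6430347/533 ≈ 12064.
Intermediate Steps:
H = -1031/533 (H = -28*1/13 + 9*(1/41) = -28/13 + 9/41 = -1031/533 ≈ -1.9343)
(H*81)*v = -1031/533*81*(-77) = -83511/533*(-77) = 6430347/533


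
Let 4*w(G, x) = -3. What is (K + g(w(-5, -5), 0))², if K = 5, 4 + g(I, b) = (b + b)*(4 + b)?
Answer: 1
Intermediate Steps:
w(G, x) = -¾ (w(G, x) = (¼)*(-3) = -¾)
g(I, b) = -4 + 2*b*(4 + b) (g(I, b) = -4 + (b + b)*(4 + b) = -4 + (2*b)*(4 + b) = -4 + 2*b*(4 + b))
(K + g(w(-5, -5), 0))² = (5 + (-4 + 2*0² + 8*0))² = (5 + (-4 + 2*0 + 0))² = (5 + (-4 + 0 + 0))² = (5 - 4)² = 1² = 1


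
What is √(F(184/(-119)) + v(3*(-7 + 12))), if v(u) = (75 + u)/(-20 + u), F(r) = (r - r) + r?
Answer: I*√276794/119 ≈ 4.4211*I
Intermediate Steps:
F(r) = r (F(r) = 0 + r = r)
v(u) = (75 + u)/(-20 + u)
√(F(184/(-119)) + v(3*(-7 + 12))) = √(184/(-119) + (75 + 3*(-7 + 12))/(-20 + 3*(-7 + 12))) = √(184*(-1/119) + (75 + 3*5)/(-20 + 3*5)) = √(-184/119 + (75 + 15)/(-20 + 15)) = √(-184/119 + 90/(-5)) = √(-184/119 - ⅕*90) = √(-184/119 - 18) = √(-2326/119) = I*√276794/119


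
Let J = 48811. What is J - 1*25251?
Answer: 23560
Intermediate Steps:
J - 1*25251 = 48811 - 1*25251 = 48811 - 25251 = 23560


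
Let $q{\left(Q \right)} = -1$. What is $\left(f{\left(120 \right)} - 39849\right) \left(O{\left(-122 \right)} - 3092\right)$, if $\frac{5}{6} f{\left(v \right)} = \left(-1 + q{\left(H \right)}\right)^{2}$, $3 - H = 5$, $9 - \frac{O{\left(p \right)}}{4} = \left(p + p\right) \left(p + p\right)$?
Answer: $9610421040$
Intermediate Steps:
$O{\left(p \right)} = 36 - 16 p^{2}$ ($O{\left(p \right)} = 36 - 4 \left(p + p\right) \left(p + p\right) = 36 - 4 \cdot 2 p 2 p = 36 - 4 \cdot 4 p^{2} = 36 - 16 p^{2}$)
$H = -2$ ($H = 3 - 5 = -2$)
$f{\left(v \right)} = \frac{24}{5}$ ($f{\left(v \right)} = \frac{6 \left(-1 - 1\right)^{2}}{5} = \frac{6 \left(-2\right)^{2}}{5} = \frac{6}{5} \cdot 4 = \frac{24}{5}$)
$\left(f{\left(120 \right)} - 39849\right) \left(O{\left(-122 \right)} - 3092\right) = \left(\frac{24}{5} - 39849\right) \left(\left(36 - 16 \left(-122\right)^{2}\right) - 3092\right) = - \frac{199221 \left(\left(36 - 238144\right) - 3092\right)}{5} = - \frac{199221 \left(-238108 - 3092\right)}{5} = \left(- \frac{199221}{5}\right) \left(-241200\right) = 9610421040$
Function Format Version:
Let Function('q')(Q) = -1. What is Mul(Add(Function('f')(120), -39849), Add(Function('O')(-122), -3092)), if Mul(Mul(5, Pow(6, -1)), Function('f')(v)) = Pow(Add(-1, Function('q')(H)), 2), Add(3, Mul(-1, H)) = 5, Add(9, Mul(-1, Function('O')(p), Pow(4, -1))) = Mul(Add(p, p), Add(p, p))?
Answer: 9610421040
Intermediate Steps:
Function('O')(p) = Add(36, Mul(-16, Pow(p, 2))) (Function('O')(p) = Add(36, Mul(-4, Mul(Add(p, p), Add(p, p)))) = Add(36, Mul(-4, Mul(Mul(2, p), Mul(2, p)))) = Add(36, Mul(-4, Mul(4, Pow(p, 2)))) = Add(36, Mul(-16, Pow(p, 2))))
H = -2 (H = Add(3, Mul(-1, 5)) = Add(3, -5) = -2)
Function('f')(v) = Rational(24, 5) (Function('f')(v) = Mul(Rational(6, 5), Pow(Add(-1, -1), 2)) = Mul(Rational(6, 5), Pow(-2, 2)) = Mul(Rational(6, 5), 4) = Rational(24, 5))
Mul(Add(Function('f')(120), -39849), Add(Function('O')(-122), -3092)) = Mul(Add(Rational(24, 5), -39849), Add(Add(36, Mul(-16, Pow(-122, 2))), -3092)) = Mul(Rational(-199221, 5), Add(Add(36, Mul(-16, 14884)), -3092)) = Mul(Rational(-199221, 5), Add(Add(36, -238144), -3092)) = Mul(Rational(-199221, 5), Add(-238108, -3092)) = Mul(Rational(-199221, 5), -241200) = 9610421040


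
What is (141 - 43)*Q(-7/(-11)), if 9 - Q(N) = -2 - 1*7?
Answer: 1764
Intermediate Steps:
Q(N) = 18 (Q(N) = 9 - (-2 - 1*7) = 9 - (-2 - 7) = 9 - 1*(-9) = 9 + 9 = 18)
(141 - 43)*Q(-7/(-11)) = (141 - 43)*18 = 98*18 = 1764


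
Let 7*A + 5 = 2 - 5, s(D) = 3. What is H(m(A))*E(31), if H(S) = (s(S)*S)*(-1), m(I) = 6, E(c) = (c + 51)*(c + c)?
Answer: -91512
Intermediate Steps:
E(c) = 2*c*(51 + c) (E(c) = (51 + c)*(2*c) = 2*c*(51 + c))
A = -8/7 (A = -5/7 + (2 - 5)/7 = -5/7 + (⅐)*(-3) = -5/7 - 3/7 = -8/7 ≈ -1.1429)
H(S) = -3*S (H(S) = (3*S)*(-1) = -3*S)
H(m(A))*E(31) = (-3*6)*(2*31*(51 + 31)) = -36*31*82 = -18*5084 = -91512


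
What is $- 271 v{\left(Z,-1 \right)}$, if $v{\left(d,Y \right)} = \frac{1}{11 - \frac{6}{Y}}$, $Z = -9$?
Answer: $- \frac{271}{17} \approx -15.941$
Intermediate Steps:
$- 271 v{\left(Z,-1 \right)} = - 271 \left(- \frac{1}{-6 + 11 \left(-1\right)}\right) = - 271 \left(- \frac{1}{-6 - 11}\right) = - 271 \left(- \frac{1}{-17}\right) = - 271 \left(\left(-1\right) \left(- \frac{1}{17}\right)\right) = \left(-271\right) \frac{1}{17} = - \frac{271}{17}$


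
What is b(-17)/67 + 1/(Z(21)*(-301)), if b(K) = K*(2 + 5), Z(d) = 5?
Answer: -179162/100835 ≈ -1.7768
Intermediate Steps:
b(K) = 7*K (b(K) = K*7 = 7*K)
b(-17)/67 + 1/(Z(21)*(-301)) = (7*(-17))/67 + 1/(5*(-301)) = -119*1/67 + (⅕)*(-1/301) = -119/67 - 1/1505 = -179162/100835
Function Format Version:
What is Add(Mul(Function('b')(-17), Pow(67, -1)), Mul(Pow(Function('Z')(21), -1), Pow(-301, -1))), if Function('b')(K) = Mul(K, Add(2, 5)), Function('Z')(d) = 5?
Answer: Rational(-179162, 100835) ≈ -1.7768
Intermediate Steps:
Function('b')(K) = Mul(7, K) (Function('b')(K) = Mul(K, 7) = Mul(7, K))
Add(Mul(Function('b')(-17), Pow(67, -1)), Mul(Pow(Function('Z')(21), -1), Pow(-301, -1))) = Add(Mul(Mul(7, -17), Pow(67, -1)), Mul(Pow(5, -1), Pow(-301, -1))) = Add(Mul(-119, Rational(1, 67)), Mul(Rational(1, 5), Rational(-1, 301))) = Add(Rational(-119, 67), Rational(-1, 1505)) = Rational(-179162, 100835)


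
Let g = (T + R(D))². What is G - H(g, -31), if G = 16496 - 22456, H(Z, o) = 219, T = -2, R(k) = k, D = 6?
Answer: -6179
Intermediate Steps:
g = 16 (g = (-2 + 6)² = 4² = 16)
G = -5960
G - H(g, -31) = -5960 - 1*219 = -5960 - 219 = -6179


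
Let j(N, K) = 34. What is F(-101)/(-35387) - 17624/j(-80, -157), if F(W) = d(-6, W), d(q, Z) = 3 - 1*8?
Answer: -311830159/601579 ≈ -518.35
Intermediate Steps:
d(q, Z) = -5 (d(q, Z) = 3 - 8 = -5)
F(W) = -5
F(-101)/(-35387) - 17624/j(-80, -157) = -5/(-35387) - 17624/34 = -5*(-1/35387) - 17624*1/34 = 5/35387 - 8812/17 = -311830159/601579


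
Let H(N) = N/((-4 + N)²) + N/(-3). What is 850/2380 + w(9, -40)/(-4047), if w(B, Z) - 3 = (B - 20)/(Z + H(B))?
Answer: 5380472/15099357 ≈ 0.35634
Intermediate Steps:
H(N) = -N/3 + N/(-4 + N)² (H(N) = N/(-4 + N)² + N*(-⅓) = N/(-4 + N)² - N/3 = -N/3 + N/(-4 + N)²)
w(B, Z) = 3 + (-20 + B)/(Z - B/3 + B/(-4 + B)²) (w(B, Z) = 3 + (B - 20)/(Z + (-B/3 + B/(-4 + B)²)) = 3 + (-20 + B)/(Z - B/3 + B/(-4 + B)²))
850/2380 + w(9, -40)/(-4047) = 850/2380 + (3*(3*9 + (-4 + 9)²*(-20 + 9 + 3*(-40)) - 1*9*(-4 + 9)²)/(3*9 + (-4 + 9)²*(-1*9 + 3*(-40))))/(-4047) = 850*(1/2380) + (3*(27 + 5²*(-20 + 9 - 120) - 1*9*5²)/(27 + 5²*(-9 - 120)))*(-1/4047) = 5/14 + (3*(27 + 25*(-131) - 1*9*25)/(27 + 25*(-129)))*(-1/4047) = 5/14 + (3*(27 - 3275 - 225)/(27 - 3225))*(-1/4047) = 5/14 + (3*(-3473)/(-3198))*(-1/4047) = 5/14 + (3*(-1/3198)*(-3473))*(-1/4047) = 5/14 + (3473/1066)*(-1/4047) = 5/14 - 3473/4314102 = 5380472/15099357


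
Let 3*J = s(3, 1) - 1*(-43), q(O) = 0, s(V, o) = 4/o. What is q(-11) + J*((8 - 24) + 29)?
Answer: 611/3 ≈ 203.67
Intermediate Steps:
J = 47/3 (J = (4/1 - 1*(-43))/3 = (4*1 + 43)/3 = (4 + 43)/3 = (⅓)*47 = 47/3 ≈ 15.667)
q(-11) + J*((8 - 24) + 29) = 0 + 47*((8 - 24) + 29)/3 = 0 + 47*(-16 + 29)/3 = 0 + (47/3)*13 = 0 + 611/3 = 611/3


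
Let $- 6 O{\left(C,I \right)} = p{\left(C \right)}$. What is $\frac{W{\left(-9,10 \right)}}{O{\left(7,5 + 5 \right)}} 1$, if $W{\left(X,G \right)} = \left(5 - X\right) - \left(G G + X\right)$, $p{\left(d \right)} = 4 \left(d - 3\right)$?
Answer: $\frac{231}{8} \approx 28.875$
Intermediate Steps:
$p{\left(d \right)} = -12 + 4 d$ ($p{\left(d \right)} = 4 \left(-3 + d\right) = -12 + 4 d$)
$O{\left(C,I \right)} = 2 - \frac{2 C}{3}$ ($O{\left(C,I \right)} = - \frac{-12 + 4 C}{6} = 2 - \frac{2 C}{3}$)
$W{\left(X,G \right)} = 5 - G^{2} - 2 X$ ($W{\left(X,G \right)} = \left(5 - X\right) - \left(G^{2} + X\right) = \left(5 - X\right) - \left(X + G^{2}\right) = 5 - G^{2} - 2 X$)
$\frac{W{\left(-9,10 \right)}}{O{\left(7,5 + 5 \right)}} 1 = \frac{5 - 10^{2} - -18}{2 - \frac{14}{3}} \cdot 1 = \frac{5 - 100 + 18}{2 - \frac{14}{3}} \cdot 1 = \frac{5 - 100 + 18}{- \frac{8}{3}} \cdot 1 = \left(-77\right) \left(- \frac{3}{8}\right) 1 = \frac{231}{8} \cdot 1 = \frac{231}{8}$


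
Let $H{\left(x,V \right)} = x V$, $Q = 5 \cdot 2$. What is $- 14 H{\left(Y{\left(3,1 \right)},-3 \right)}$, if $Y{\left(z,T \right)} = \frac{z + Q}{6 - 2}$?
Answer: $\frac{273}{2} \approx 136.5$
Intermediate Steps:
$Q = 10$
$Y{\left(z,T \right)} = \frac{5}{2} + \frac{z}{4}$ ($Y{\left(z,T \right)} = \frac{z + 10}{6 - 2} = \frac{10 + z}{4} = \left(10 + z\right) \frac{1}{4} = \frac{5}{2} + \frac{z}{4}$)
$H{\left(x,V \right)} = V x$
$- 14 H{\left(Y{\left(3,1 \right)},-3 \right)} = - 14 \left(- 3 \left(\frac{5}{2} + \frac{1}{4} \cdot 3\right)\right) = - 14 \left(- 3 \left(\frac{5}{2} + \frac{3}{4}\right)\right) = - 14 \left(\left(-3\right) \frac{13}{4}\right) = \left(-14\right) \left(- \frac{39}{4}\right) = \frac{273}{2}$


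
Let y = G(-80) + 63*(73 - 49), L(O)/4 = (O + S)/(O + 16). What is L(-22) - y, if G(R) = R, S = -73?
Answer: -4106/3 ≈ -1368.7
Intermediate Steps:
L(O) = 4*(-73 + O)/(16 + O) (L(O) = 4*((O - 73)/(O + 16)) = 4*((-73 + O)/(16 + O)) = 4*(-73 + O)/(16 + O))
y = 1432 (y = -80 + 63*(73 - 49) = -80 + 63*24 = -80 + 1512 = 1432)
L(-22) - y = 4*(-73 - 22)/(16 - 22) - 1*1432 = 4*(-95)/(-6) - 1432 = 4*(-⅙)*(-95) - 1432 = 190/3 - 1432 = -4106/3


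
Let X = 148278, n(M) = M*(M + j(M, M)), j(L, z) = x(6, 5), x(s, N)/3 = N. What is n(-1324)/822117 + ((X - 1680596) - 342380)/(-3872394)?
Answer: 1375421515895/530593489683 ≈ 2.5922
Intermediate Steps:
x(s, N) = 3*N
j(L, z) = 15 (j(L, z) = 3*5 = 15)
n(M) = M*(15 + M) (n(M) = M*(M + 15) = M*(15 + M))
n(-1324)/822117 + ((X - 1680596) - 342380)/(-3872394) = -1324*(15 - 1324)/822117 + ((148278 - 1680596) - 342380)/(-3872394) = -1324*(-1309)*(1/822117) + (-1532318 - 342380)*(-1/3872394) = 1733116*(1/822117) - 1874698*(-1/3872394) = 1733116/822117 + 937349/1936197 = 1375421515895/530593489683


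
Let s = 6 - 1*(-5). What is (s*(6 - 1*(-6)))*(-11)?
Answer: -1452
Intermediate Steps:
s = 11 (s = 6 + 5 = 11)
(s*(6 - 1*(-6)))*(-11) = (11*(6 - 1*(-6)))*(-11) = (11*(6 + 6))*(-11) = (11*12)*(-11) = 132*(-11) = -1452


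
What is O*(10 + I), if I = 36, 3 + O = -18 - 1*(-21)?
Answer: 0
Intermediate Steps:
O = 0 (O = -3 + (-18 - 1*(-21)) = -3 + (-18 + 21) = -3 + 3 = 0)
O*(10 + I) = 0*(10 + 36) = 0*46 = 0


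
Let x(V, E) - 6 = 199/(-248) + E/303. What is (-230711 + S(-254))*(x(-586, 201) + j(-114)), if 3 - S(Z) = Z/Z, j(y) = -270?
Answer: 1526406503895/25048 ≈ 6.0939e+7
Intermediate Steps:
S(Z) = 2 (S(Z) = 3 - Z/Z = 3 - 1*1 = 3 - 1 = 2)
x(V, E) = 1289/248 + E/303 (x(V, E) = 6 + (199/(-248) + E/303) = 6 + (199*(-1/248) + E*(1/303)) = 6 + (-199/248 + E/303) = 1289/248 + E/303)
(-230711 + S(-254))*(x(-586, 201) + j(-114)) = (-230711 + 2)*((1289/248 + (1/303)*201) - 270) = -230709*((1289/248 + 67/101) - 270) = -230709*(146805/25048 - 270) = -230709*(-6616155/25048) = 1526406503895/25048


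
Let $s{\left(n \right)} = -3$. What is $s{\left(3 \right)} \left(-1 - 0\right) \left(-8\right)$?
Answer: $-24$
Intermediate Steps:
$s{\left(3 \right)} \left(-1 - 0\right) \left(-8\right) = - 3 \left(-1 - 0\right) \left(-8\right) = - 3 \left(-1 + 0\right) \left(-8\right) = \left(-3\right) \left(-1\right) \left(-8\right) = 3 \left(-8\right) = -24$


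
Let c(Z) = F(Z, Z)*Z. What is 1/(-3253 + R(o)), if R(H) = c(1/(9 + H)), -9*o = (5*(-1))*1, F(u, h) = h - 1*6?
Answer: -7396/24063751 ≈ -0.00030735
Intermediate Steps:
F(u, h) = -6 + h (F(u, h) = h - 6 = -6 + h)
o = 5/9 (o = -5*(-1)/9 = -(-5)/9 = -⅑*(-5) = 5/9 ≈ 0.55556)
c(Z) = Z*(-6 + Z) (c(Z) = (-6 + Z)*Z = Z*(-6 + Z))
R(H) = (-6 + 1/(9 + H))/(9 + H)
1/(-3253 + R(o)) = 1/(-3253 + (-53 - 6*5/9)/(9 + 5/9)²) = 1/(-3253 + (-53 - 10/3)/(86/9)²) = 1/(-3253 + (81/7396)*(-169/3)) = 1/(-3253 - 4563/7396) = 1/(-24063751/7396) = -7396/24063751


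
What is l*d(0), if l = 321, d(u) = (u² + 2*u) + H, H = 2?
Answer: 642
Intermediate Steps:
d(u) = 2 + u² + 2*u (d(u) = (u² + 2*u) + 2 = 2 + u² + 2*u)
l*d(0) = 321*(2 + 0² + 2*0) = 321*(2 + 0 + 0) = 321*2 = 642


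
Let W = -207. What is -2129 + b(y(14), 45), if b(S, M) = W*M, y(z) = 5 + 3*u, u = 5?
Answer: -11444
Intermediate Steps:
y(z) = 20 (y(z) = 5 + 3*5 = 5 + 15 = 20)
b(S, M) = -207*M
-2129 + b(y(14), 45) = -2129 - 207*45 = -2129 - 9315 = -11444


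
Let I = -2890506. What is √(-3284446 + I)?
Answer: 2*I*√1543738 ≈ 2484.9*I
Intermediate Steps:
√(-3284446 + I) = √(-3284446 - 2890506) = √(-6174952) = 2*I*√1543738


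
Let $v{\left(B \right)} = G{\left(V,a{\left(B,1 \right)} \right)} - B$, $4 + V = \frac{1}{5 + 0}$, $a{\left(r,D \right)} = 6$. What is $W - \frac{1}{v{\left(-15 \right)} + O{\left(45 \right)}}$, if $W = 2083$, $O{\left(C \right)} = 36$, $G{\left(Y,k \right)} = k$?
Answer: $\frac{118730}{57} \approx 2083.0$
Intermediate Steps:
$V = - \frac{19}{5}$ ($V = -4 + \frac{1}{5 + 0} = -4 + \frac{1}{5} = - \frac{19}{5} \approx -3.8$)
$v{\left(B \right)} = 6 - B$
$W - \frac{1}{v{\left(-15 \right)} + O{\left(45 \right)}} = 2083 - \frac{1}{\left(6 - -15\right) + 36} = 2083 - \frac{1}{\left(6 + 15\right) + 36} = 2083 - \frac{1}{21 + 36} = 2083 - \frac{1}{57} = \frac{118730}{57}$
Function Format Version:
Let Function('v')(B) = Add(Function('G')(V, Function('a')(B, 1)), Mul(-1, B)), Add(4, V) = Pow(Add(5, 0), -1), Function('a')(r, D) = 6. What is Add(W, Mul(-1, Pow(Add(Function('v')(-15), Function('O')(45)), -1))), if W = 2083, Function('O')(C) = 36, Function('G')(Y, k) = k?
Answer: Rational(118730, 57) ≈ 2083.0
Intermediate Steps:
V = Rational(-19, 5) (V = Add(-4, Pow(Add(5, 0), -1)) = Add(-4, Pow(5, -1)) = Add(-4, Rational(1, 5)) = Rational(-19, 5) ≈ -3.8000)
Function('v')(B) = Add(6, Mul(-1, B))
Add(W, Mul(-1, Pow(Add(Function('v')(-15), Function('O')(45)), -1))) = Add(2083, Mul(-1, Pow(Add(Add(6, Mul(-1, -15)), 36), -1))) = Add(2083, Mul(-1, Pow(Add(Add(6, 15), 36), -1))) = Add(2083, Mul(-1, Pow(Add(21, 36), -1))) = Add(2083, Mul(-1, Pow(57, -1))) = Add(2083, Mul(-1, Rational(1, 57))) = Add(2083, Rational(-1, 57)) = Rational(118730, 57)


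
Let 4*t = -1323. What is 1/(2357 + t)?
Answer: 4/8105 ≈ 0.00049352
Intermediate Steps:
t = -1323/4 (t = (¼)*(-1323) = -1323/4 ≈ -330.75)
1/(2357 + t) = 1/(2357 - 1323/4) = 1/(8105/4) = 4/8105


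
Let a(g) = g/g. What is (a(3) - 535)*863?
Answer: -460842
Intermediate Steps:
a(g) = 1
(a(3) - 535)*863 = (1 - 535)*863 = -534*863 = -460842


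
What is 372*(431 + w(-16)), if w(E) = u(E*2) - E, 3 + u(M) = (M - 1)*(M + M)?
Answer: 950832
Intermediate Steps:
u(M) = -3 + 2*M*(-1 + M) (u(M) = -3 + (M - 1)*(M + M) = -3 + (-1 + M)*(2*M) = -3 + 2*M*(-1 + M))
w(E) = -3 - 5*E + 8*E**2 (w(E) = (-3 - 2*E*2 + 2*(E*2)**2) - E = (-3 - 4*E + 2*(2*E)**2) - E = (-3 - 4*E + 2*(4*E**2)) - E = (-3 - 4*E + 8*E**2) - E = -3 - 5*E + 8*E**2)
372*(431 + w(-16)) = 372*(431 + (-3 - 5*(-16) + 8*(-16)**2)) = 372*(431 + (-3 + 80 + 8*256)) = 372*(431 + (-3 + 80 + 2048)) = 372*(431 + 2125) = 372*2556 = 950832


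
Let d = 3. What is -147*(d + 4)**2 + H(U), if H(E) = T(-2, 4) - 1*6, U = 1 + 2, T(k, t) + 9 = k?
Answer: -7220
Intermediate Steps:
T(k, t) = -9 + k
U = 3
H(E) = -17 (H(E) = (-9 - 2) - 1*6 = -11 - 6 = -17)
-147*(d + 4)**2 + H(U) = -147*(3 + 4)**2 - 17 = -147*7**2 - 17 = -147*49 - 17 = -7203 - 17 = -7220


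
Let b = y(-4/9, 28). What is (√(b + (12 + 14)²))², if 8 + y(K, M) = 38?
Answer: 706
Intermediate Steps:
y(K, M) = 30 (y(K, M) = -8 + 38 = 30)
b = 30
(√(b + (12 + 14)²))² = (√(30 + (12 + 14)²))² = (√(30 + 26²))² = (√(30 + 676))² = (√706)² = 706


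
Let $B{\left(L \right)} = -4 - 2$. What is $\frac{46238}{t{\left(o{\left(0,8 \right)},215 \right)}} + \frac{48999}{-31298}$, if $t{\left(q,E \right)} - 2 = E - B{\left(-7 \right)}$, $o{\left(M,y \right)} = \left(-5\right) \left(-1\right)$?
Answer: $\frac{1436230147}{6979454} \approx 205.78$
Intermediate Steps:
$B{\left(L \right)} = -6$
$o{\left(M,y \right)} = 5$
$t{\left(q,E \right)} = 8 + E$ ($t{\left(q,E \right)} = 2 + \left(E - -6\right) = 2 + \left(E + 6\right) = 2 + \left(6 + E\right) = 8 + E$)
$\frac{46238}{t{\left(o{\left(0,8 \right)},215 \right)}} + \frac{48999}{-31298} = \frac{46238}{8 + 215} + \frac{48999}{-31298} = \frac{46238}{223} + 48999 \left(- \frac{1}{31298}\right) = 46238 \cdot \frac{1}{223} - \frac{48999}{31298} = \frac{46238}{223} - \frac{48999}{31298} = \frac{1436230147}{6979454}$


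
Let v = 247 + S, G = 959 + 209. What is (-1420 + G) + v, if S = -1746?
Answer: -1751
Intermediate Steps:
G = 1168
v = -1499 (v = 247 - 1746 = -1499)
(-1420 + G) + v = (-1420 + 1168) - 1499 = -252 - 1499 = -1751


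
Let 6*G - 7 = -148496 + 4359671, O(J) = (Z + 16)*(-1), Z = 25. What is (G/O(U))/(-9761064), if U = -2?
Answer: 2105591/1200610872 ≈ 0.0017538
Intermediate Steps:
O(J) = -41 (O(J) = (25 + 16)*(-1) = 41*(-1) = -41)
G = 2105591/3 (G = 7/6 + (-148496 + 4359671)/6 = 7/6 + (⅙)*4211175 = 7/6 + 1403725/2 = 2105591/3 ≈ 7.0186e+5)
(G/O(U))/(-9761064) = ((2105591/3)/(-41))/(-9761064) = ((2105591/3)*(-1/41))*(-1/9761064) = -2105591/123*(-1/9761064) = 2105591/1200610872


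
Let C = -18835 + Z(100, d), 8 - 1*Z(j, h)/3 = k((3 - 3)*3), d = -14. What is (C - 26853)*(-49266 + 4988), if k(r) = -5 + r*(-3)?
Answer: 2021246422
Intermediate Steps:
k(r) = -5 - 3*r
Z(j, h) = 39 (Z(j, h) = 24 - 3*(-5 - 3*(3 - 3)*3) = 24 - 3*(-5 - 0*3) = 24 - 3*(-5 - 3*0) = 24 - 3*(-5 + 0) = 24 - 3*(-5) = 24 + 15 = 39)
C = -18796 (C = -18835 + 39 = -18796)
(C - 26853)*(-49266 + 4988) = (-18796 - 26853)*(-49266 + 4988) = -45649*(-44278) = 2021246422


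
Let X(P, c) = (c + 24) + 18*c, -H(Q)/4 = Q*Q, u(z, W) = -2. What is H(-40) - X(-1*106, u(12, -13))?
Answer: -6386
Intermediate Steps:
H(Q) = -4*Q**2 (H(Q) = -4*Q*Q = -4*Q**2)
X(P, c) = 24 + 19*c (X(P, c) = (24 + c) + 18*c = 24 + 19*c)
H(-40) - X(-1*106, u(12, -13)) = -4*(-40)**2 - (24 + 19*(-2)) = -4*1600 - (24 - 38) = -6400 - 1*(-14) = -6400 + 14 = -6386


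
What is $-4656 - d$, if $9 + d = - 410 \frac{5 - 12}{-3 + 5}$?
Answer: $-6082$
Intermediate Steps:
$d = 1426$ ($d = -9 - 410 \frac{5 - 12}{-3 + 5} = -9 - 410 \left(- \frac{7}{2}\right) = -9 - 410 \left(\left(-7\right) \frac{1}{2}\right) = -9 - -1435 = -9 + 1435 = 1426$)
$-4656 - d = -4656 - 1426 = -6082$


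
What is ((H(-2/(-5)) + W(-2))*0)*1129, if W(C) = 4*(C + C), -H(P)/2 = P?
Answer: 0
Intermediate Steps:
H(P) = -2*P
W(C) = 8*C (W(C) = 4*(2*C) = 8*C)
((H(-2/(-5)) + W(-2))*0)*1129 = ((-(-4)/(-5) + 8*(-2))*0)*1129 = ((-(-4)*(-1)/5 - 16)*0)*1129 = ((-2*⅖ - 16)*0)*1129 = ((-⅘ - 16)*0)*1129 = -84/5*0*1129 = 0*1129 = 0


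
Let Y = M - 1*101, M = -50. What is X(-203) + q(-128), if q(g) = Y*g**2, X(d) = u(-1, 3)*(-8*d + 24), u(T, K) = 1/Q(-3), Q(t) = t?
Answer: -7423600/3 ≈ -2.4745e+6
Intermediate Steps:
u(T, K) = -1/3 (u(T, K) = 1/(-3) = -1/3)
Y = -151 (Y = -50 - 1*101 = -50 - 101 = -151)
X(d) = -8 + 8*d/3 (X(d) = -(-8*d + 24)/3 = -(24 - 8*d)/3 = -8 + 8*d/3)
q(g) = -151*g**2
X(-203) + q(-128) = (-8 + (8/3)*(-203)) - 151*(-128)**2 = (-8 - 1624/3) - 151*16384 = -1648/3 - 2473984 = -7423600/3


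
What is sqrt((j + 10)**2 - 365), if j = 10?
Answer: sqrt(35) ≈ 5.9161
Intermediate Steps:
sqrt((j + 10)**2 - 365) = sqrt((10 + 10)**2 - 365) = sqrt(20**2 - 365) = sqrt(400 - 365) = sqrt(35)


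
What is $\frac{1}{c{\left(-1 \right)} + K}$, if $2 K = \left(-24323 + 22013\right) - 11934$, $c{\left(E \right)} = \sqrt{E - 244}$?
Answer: $- \frac{7122}{50723129} - \frac{7 i \sqrt{5}}{50723129} \approx -0.00014041 - 3.0859 \cdot 10^{-7} i$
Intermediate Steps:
$c{\left(E \right)} = \sqrt{-244 + E}$
$K = -7122$ ($K = \frac{\left(-24323 + 22013\right) - 11934}{2} = \frac{-2310 - 11934}{2} = \frac{1}{2} \left(-14244\right) = -7122$)
$\frac{1}{c{\left(-1 \right)} + K} = \frac{1}{\sqrt{-244 - 1} - 7122} = \frac{1}{\sqrt{-245} - 7122} = \frac{1}{7 i \sqrt{5} - 7122} = \frac{1}{-7122 + 7 i \sqrt{5}}$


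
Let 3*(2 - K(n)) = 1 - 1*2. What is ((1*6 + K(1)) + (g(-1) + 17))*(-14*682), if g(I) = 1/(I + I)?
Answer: -711326/3 ≈ -2.3711e+5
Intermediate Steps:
K(n) = 7/3 (K(n) = 2 - (1 - 1*2)/3 = 2 - (1 - 2)/3 = 2 - ⅓*(-1) = 2 + ⅓ = 7/3)
g(I) = 1/(2*I)
((1*6 + K(1)) + (g(-1) + 17))*(-14*682) = ((1*6 + 7/3) + ((½)/(-1) + 17))*(-14*682) = ((6 + 7/3) + ((½)*(-1) + 17))*(-9548) = (25/3 + (-½ + 17))*(-9548) = (25/3 + 33/2)*(-9548) = (149/6)*(-9548) = -711326/3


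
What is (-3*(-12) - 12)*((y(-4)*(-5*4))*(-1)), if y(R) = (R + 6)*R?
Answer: -3840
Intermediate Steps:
y(R) = R*(6 + R) (y(R) = (6 + R)*R = R*(6 + R))
(-3*(-12) - 12)*((y(-4)*(-5*4))*(-1)) = (-3*(-12) - 12)*(((-4*(6 - 4))*(-5*4))*(-1)) = (36 - 12)*((-4*2*(-20))*(-1)) = 24*(-8*(-20)*(-1)) = 24*(160*(-1)) = 24*(-160) = -3840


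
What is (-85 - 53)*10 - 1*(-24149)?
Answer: 22769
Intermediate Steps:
(-85 - 53)*10 - 1*(-24149) = -138*10 + 24149 = -1380 + 24149 = 22769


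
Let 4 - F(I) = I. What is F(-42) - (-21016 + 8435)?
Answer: 12627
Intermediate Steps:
F(I) = 4 - I
F(-42) - (-21016 + 8435) = (4 - 1*(-42)) - (-21016 + 8435) = (4 + 42) - 1*(-12581) = 46 + 12581 = 12627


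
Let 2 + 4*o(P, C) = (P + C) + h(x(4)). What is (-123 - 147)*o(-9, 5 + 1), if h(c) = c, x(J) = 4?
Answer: 135/2 ≈ 67.500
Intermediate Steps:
o(P, C) = 1/2 + C/4 + P/4 (o(P, C) = -1/2 + ((P + C) + 4)/4 = -1/2 + ((C + P) + 4)/4 = -1/2 + (4 + C + P)/4 = -1/2 + (1 + C/4 + P/4) = 1/2 + C/4 + P/4)
(-123 - 147)*o(-9, 5 + 1) = (-123 - 147)*(1/2 + (5 + 1)/4 + (1/4)*(-9)) = -270*(1/2 + (1/4)*6 - 9/4) = -270*(1/2 + 3/2 - 9/4) = -270*(-1/4) = 135/2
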